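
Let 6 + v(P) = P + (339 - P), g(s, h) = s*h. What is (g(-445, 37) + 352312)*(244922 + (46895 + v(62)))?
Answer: 98117701050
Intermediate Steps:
g(s, h) = h*s
v(P) = 333 (v(P) = -6 + (P + (339 - P)) = -6 + 339 = 333)
(g(-445, 37) + 352312)*(244922 + (46895 + v(62))) = (37*(-445) + 352312)*(244922 + (46895 + 333)) = (-16465 + 352312)*(244922 + 47228) = 335847*292150 = 98117701050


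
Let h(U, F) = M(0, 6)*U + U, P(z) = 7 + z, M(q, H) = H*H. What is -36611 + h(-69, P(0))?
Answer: -39164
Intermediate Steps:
M(q, H) = H**2
h(U, F) = 37*U (h(U, F) = 6**2*U + U = 36*U + U = 37*U)
-36611 + h(-69, P(0)) = -36611 + 37*(-69) = -36611 - 2553 = -39164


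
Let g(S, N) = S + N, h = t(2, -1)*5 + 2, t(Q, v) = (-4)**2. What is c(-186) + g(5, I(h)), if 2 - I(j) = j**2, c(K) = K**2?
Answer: 27879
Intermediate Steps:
t(Q, v) = 16
h = 82 (h = 16*5 + 2 = 80 + 2 = 82)
I(j) = 2 - j**2
g(S, N) = N + S
c(-186) + g(5, I(h)) = (-186)**2 + ((2 - 1*82**2) + 5) = 34596 + ((2 - 1*6724) + 5) = 34596 + ((2 - 6724) + 5) = 34596 + (-6722 + 5) = 34596 - 6717 = 27879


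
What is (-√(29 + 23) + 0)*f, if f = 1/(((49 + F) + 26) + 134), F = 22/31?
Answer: -62*√13/6501 ≈ -0.034386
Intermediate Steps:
F = 22/31 (F = 22*(1/31) = 22/31 ≈ 0.70968)
f = 31/6501 (f = 1/(((49 + 22/31) + 26) + 134) = 1/((1541/31 + 26) + 134) = 1/(2347/31 + 134) = 1/(6501/31) = 31/6501 ≈ 0.0047685)
(-√(29 + 23) + 0)*f = (-√(29 + 23) + 0)*(31/6501) = (-√52 + 0)*(31/6501) = (-2*√13 + 0)*(31/6501) = -2*√13*(31/6501) = -62*√13/6501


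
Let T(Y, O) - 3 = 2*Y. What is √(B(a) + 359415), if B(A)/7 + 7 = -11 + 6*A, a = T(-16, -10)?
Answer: 17*√1239 ≈ 598.39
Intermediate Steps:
T(Y, O) = 3 + 2*Y
a = -29 (a = 3 + 2*(-16) = 3 - 32 = -29)
B(A) = -126 + 42*A (B(A) = -49 + 7*(-11 + 6*A) = -49 + (-77 + 42*A) = -126 + 42*A)
√(B(a) + 359415) = √((-126 + 42*(-29)) + 359415) = √((-126 - 1218) + 359415) = √(-1344 + 359415) = √358071 = 17*√1239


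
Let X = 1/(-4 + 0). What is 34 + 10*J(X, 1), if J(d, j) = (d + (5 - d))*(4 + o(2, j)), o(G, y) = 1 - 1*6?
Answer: -16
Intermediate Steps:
X = -1/4 (X = 1/(-4) = -1/4 ≈ -0.25000)
o(G, y) = -5 (o(G, y) = 1 - 6 = -5)
J(d, j) = -5 (J(d, j) = (d + (5 - d))*(4 - 5) = 5*(-1) = -5)
34 + 10*J(X, 1) = 34 + 10*(-5) = 34 - 50 = -16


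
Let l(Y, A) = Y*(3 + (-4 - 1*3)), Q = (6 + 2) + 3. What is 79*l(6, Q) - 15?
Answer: -1911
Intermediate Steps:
Q = 11 (Q = 8 + 3 = 11)
l(Y, A) = -4*Y (l(Y, A) = Y*(3 + (-4 - 3)) = Y*(3 - 7) = Y*(-4) = -4*Y)
79*l(6, Q) - 15 = 79*(-4*6) - 15 = 79*(-24) - 15 = -1896 - 15 = -1911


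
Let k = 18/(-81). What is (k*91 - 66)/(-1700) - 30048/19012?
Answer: -27811318/18180225 ≈ -1.5298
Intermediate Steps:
k = -2/9 (k = 18*(-1/81) = -2/9 ≈ -0.22222)
(k*91 - 66)/(-1700) - 30048/19012 = (-2/9*91 - 66)/(-1700) - 30048/19012 = (-182/9 - 66)*(-1/1700) - 30048*1/19012 = -776/9*(-1/1700) - 7512/4753 = 194/3825 - 7512/4753 = -27811318/18180225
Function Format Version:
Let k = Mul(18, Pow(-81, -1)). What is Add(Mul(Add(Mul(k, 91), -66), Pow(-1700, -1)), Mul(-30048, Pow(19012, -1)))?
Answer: Rational(-27811318, 18180225) ≈ -1.5298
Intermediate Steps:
k = Rational(-2, 9) (k = Mul(18, Rational(-1, 81)) = Rational(-2, 9) ≈ -0.22222)
Add(Mul(Add(Mul(k, 91), -66), Pow(-1700, -1)), Mul(-30048, Pow(19012, -1))) = Add(Mul(Add(Mul(Rational(-2, 9), 91), -66), Pow(-1700, -1)), Mul(-30048, Pow(19012, -1))) = Add(Mul(Add(Rational(-182, 9), -66), Rational(-1, 1700)), Mul(-30048, Rational(1, 19012))) = Add(Mul(Rational(-776, 9), Rational(-1, 1700)), Rational(-7512, 4753)) = Add(Rational(194, 3825), Rational(-7512, 4753)) = Rational(-27811318, 18180225)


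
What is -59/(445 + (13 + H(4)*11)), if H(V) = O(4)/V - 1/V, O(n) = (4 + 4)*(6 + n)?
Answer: -236/2701 ≈ -0.087375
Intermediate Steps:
O(n) = 48 + 8*n (O(n) = 8*(6 + n) = 48 + 8*n)
H(V) = 79/V (H(V) = (48 + 8*4)/V - 1/V = (48 + 32)/V - 1/V = 80/V - 1/V = 79/V)
-59/(445 + (13 + H(4)*11)) = -59/(445 + (13 + (79/4)*11)) = -59/(445 + (13 + 869/4)) = -59/(445 + 921/4) = -59/(2701/4) = (4/2701)*(-59) = -236/2701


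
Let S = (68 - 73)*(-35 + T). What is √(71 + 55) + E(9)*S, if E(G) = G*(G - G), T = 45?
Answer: 3*√14 ≈ 11.225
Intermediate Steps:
E(G) = 0 (E(G) = G*0 = 0)
S = -50 (S = (68 - 73)*(-35 + 45) = -5*10 = -50)
√(71 + 55) + E(9)*S = √(71 + 55) + 0*(-50) = √126 + 0 = 3*√14 + 0 = 3*√14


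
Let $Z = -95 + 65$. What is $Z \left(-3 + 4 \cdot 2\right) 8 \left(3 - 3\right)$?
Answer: $0$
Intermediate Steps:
$Z = -30$
$Z \left(-3 + 4 \cdot 2\right) 8 \left(3 - 3\right) = - 30 \left(-3 + 4 \cdot 2\right) 8 \left(3 - 3\right) = - 30 \left(-3 + 8\right) 8 \cdot 0 = - 30 \cdot 5 \cdot 8 \cdot 0 = - 30 \cdot 40 \cdot 0 = \left(-30\right) 0 = 0$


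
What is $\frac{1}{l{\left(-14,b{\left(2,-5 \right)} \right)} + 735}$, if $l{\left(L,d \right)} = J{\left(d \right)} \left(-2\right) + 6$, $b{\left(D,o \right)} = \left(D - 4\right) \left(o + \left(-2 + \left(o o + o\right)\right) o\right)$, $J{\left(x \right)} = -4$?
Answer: $\frac{1}{749} \approx 0.0013351$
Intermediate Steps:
$b{\left(D,o \right)} = \left(-4 + D\right) \left(o + o \left(-2 + o + o^{2}\right)\right)$ ($b{\left(D,o \right)} = \left(-4 + D\right) \left(o + \left(-2 + \left(o^{2} + o\right)\right) o\right) = \left(-4 + D\right) \left(o + \left(-2 + \left(o + o^{2}\right)\right) o\right) = \left(-4 + D\right) \left(o + \left(-2 + o + o^{2}\right) o\right) = \left(-4 + D\right) \left(o + o \left(-2 + o + o^{2}\right)\right)$)
$l{\left(L,d \right)} = 14$ ($l{\left(L,d \right)} = \left(-4\right) \left(-2\right) + 6 = 8 + 6 = 14$)
$\frac{1}{l{\left(-14,b{\left(2,-5 \right)} \right)} + 735} = \frac{1}{14 + 735} = \frac{1}{749}$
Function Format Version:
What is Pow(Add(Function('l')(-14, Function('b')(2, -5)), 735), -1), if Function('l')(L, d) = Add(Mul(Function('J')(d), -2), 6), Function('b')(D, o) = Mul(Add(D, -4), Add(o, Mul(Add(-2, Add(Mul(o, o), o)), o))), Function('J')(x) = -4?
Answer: Rational(1, 749) ≈ 0.0013351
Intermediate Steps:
Function('b')(D, o) = Mul(Add(-4, D), Add(o, Mul(o, Add(-2, o, Pow(o, 2))))) (Function('b')(D, o) = Mul(Add(-4, D), Add(o, Mul(Add(-2, Add(Pow(o, 2), o)), o))) = Mul(Add(-4, D), Add(o, Mul(Add(-2, Add(o, Pow(o, 2))), o))) = Mul(Add(-4, D), Add(o, Mul(Add(-2, o, Pow(o, 2)), o))) = Mul(Add(-4, D), Add(o, Mul(o, Add(-2, o, Pow(o, 2))))))
Function('l')(L, d) = 14 (Function('l')(L, d) = Add(Mul(-4, -2), 6) = Add(8, 6) = 14)
Pow(Add(Function('l')(-14, Function('b')(2, -5)), 735), -1) = Pow(Add(14, 735), -1) = Pow(749, -1) = Rational(1, 749)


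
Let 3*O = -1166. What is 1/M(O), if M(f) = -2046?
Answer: -1/2046 ≈ -0.00048876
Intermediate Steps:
O = -1166/3 (O = (⅓)*(-1166) = -1166/3 ≈ -388.67)
1/M(O) = 1/(-2046) = -1/2046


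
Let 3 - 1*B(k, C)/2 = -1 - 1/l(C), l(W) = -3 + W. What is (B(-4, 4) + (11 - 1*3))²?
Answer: 324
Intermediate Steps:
B(k, C) = 8 + 2/(-3 + C) (B(k, C) = 6 - 2*(-1 - 1/(-3 + C)) = 6 + (2 + 2/(-3 + C)) = 8 + 2/(-3 + C))
(B(-4, 4) + (11 - 1*3))² = (2*(-11 + 4*4)/(-3 + 4) + (11 - 1*3))² = (2*(-11 + 16)/1 + (11 - 3))² = (2*1*5 + 8)² = (10 + 8)² = 18² = 324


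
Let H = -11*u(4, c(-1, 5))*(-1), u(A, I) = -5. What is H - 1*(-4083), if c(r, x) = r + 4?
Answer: 4028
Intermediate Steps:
c(r, x) = 4 + r
H = -55 (H = -11*(-5)*(-1) = 55*(-1) = -55)
H - 1*(-4083) = -55 - 1*(-4083) = -55 + 4083 = 4028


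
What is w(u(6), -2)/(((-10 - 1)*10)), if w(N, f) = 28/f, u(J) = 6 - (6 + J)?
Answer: 7/55 ≈ 0.12727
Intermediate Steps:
u(J) = -J (u(J) = 6 + (-6 - J) = -J)
w(u(6), -2)/(((-10 - 1)*10)) = (28/(-2))/(((-10 - 1)*10)) = (28*(-1/2))/((-11*10)) = -14/(-110) = -14*(-1/110) = 7/55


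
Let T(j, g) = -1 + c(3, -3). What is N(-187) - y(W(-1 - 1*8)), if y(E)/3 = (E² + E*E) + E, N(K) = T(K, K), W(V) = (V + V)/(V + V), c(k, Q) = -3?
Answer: -13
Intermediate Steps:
W(V) = 1 (W(V) = (2*V)/((2*V)) = (2*V)*(1/(2*V)) = 1)
T(j, g) = -4 (T(j, g) = -1 - 3 = -4)
N(K) = -4
y(E) = 3*E + 6*E² (y(E) = 3*((E² + E*E) + E) = 3*((E² + E²) + E) = 3*(2*E² + E) = 3*(E + 2*E²) = 3*E + 6*E²)
N(-187) - y(W(-1 - 1*8)) = -4 - 3*(1 + 2*1) = -4 - 3*(1 + 2) = -4 - 3*3 = -4 - 1*9 = -4 - 9 = -13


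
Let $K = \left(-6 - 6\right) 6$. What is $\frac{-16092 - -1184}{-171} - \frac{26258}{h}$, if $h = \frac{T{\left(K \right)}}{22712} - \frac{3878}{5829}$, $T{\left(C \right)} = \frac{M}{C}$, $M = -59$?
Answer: $\frac{14298044113633652}{361448963217} \approx 39558.0$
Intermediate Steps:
$K = -72$ ($K = \left(-12\right) 6 = -72$)
$T{\left(C \right)} = - \frac{59}{C}$
$h = - \frac{2113736627}{3177317952}$ ($h = \frac{\left(-59\right) \frac{1}{-72}}{22712} - \frac{3878}{5829} = \left(-59\right) \left(- \frac{1}{72}\right) \frac{1}{22712} - \frac{3878}{5829} = \frac{59}{72} \cdot \frac{1}{22712} - \frac{3878}{5829} = \frac{59}{1635264} - \frac{3878}{5829} = - \frac{2113736627}{3177317952} \approx -0.66526$)
$\frac{-16092 - -1184}{-171} - \frac{26258}{h} = \frac{-16092 - -1184}{-171} - \frac{26258}{- \frac{2113736627}{3177317952}} = \left(-16092 + 1184\right) \left(- \frac{1}{171}\right) - - \frac{83430014783616}{2113736627} = \left(-14908\right) \left(- \frac{1}{171}\right) + \frac{83430014783616}{2113736627} = \frac{14908}{171} + \frac{83430014783616}{2113736627} = \frac{14298044113633652}{361448963217}$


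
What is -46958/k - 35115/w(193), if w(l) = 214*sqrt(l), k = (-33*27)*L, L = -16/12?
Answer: -23479/594 - 35115*sqrt(193)/41302 ≈ -51.338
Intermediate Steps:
L = -4/3 (L = -16*1/12 = -4/3 ≈ -1.3333)
k = 1188 (k = -33*27*(-4/3) = -891*(-4/3) = 1188)
-46958/k - 35115/w(193) = -46958/1188 - 35115*sqrt(193)/41302 = -46958*1/1188 - 35115*sqrt(193)/41302 = -23479/594 - 35115*sqrt(193)/41302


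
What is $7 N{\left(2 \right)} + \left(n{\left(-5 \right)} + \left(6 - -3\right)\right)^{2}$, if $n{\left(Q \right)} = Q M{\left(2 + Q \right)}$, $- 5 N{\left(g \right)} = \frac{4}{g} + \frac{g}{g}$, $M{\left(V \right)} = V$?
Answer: $\frac{2859}{5} \approx 571.8$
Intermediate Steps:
$N{\left(g \right)} = - \frac{1}{5} - \frac{4}{5 g}$ ($N{\left(g \right)} = - \frac{\frac{4}{g} + \frac{g}{g}}{5} = - \frac{\frac{4}{g} + 1}{5} = - \frac{1 + \frac{4}{g}}{5} = - \frac{1}{5} - \frac{4}{5 g}$)
$n{\left(Q \right)} = Q \left(2 + Q\right)$
$7 N{\left(2 \right)} + \left(n{\left(-5 \right)} + \left(6 - -3\right)\right)^{2} = 7 \frac{-4 - 2}{5 \cdot 2} + \left(- 5 \left(2 - 5\right) + \left(6 - -3\right)\right)^{2} = 7 \cdot \frac{1}{5} \cdot \frac{1}{2} \left(-4 - 2\right) + \left(\left(-5\right) \left(-3\right) + \left(6 + 3\right)\right)^{2} = 7 \cdot \frac{1}{5} \cdot \frac{1}{2} \left(-6\right) + \left(15 + 9\right)^{2} = 7 \left(- \frac{3}{5}\right) + 24^{2} = - \frac{21}{5} + 576 = \frac{2859}{5}$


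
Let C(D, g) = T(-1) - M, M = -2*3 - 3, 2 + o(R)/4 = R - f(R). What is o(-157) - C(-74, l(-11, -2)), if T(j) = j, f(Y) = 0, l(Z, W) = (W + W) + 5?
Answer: -644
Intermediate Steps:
l(Z, W) = 5 + 2*W (l(Z, W) = 2*W + 5 = 5 + 2*W)
o(R) = -8 + 4*R (o(R) = -8 + 4*(R - 1*0) = -8 + 4*(R + 0) = -8 + 4*R)
M = -9 (M = -6 - 3 = -9)
C(D, g) = 8 (C(D, g) = -1 - 1*(-9) = -1 + 9 = 8)
o(-157) - C(-74, l(-11, -2)) = (-8 + 4*(-157)) - 1*8 = (-8 - 628) - 8 = -636 - 8 = -644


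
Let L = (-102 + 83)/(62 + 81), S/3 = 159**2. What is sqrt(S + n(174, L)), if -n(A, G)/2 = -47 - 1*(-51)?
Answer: sqrt(75835) ≈ 275.38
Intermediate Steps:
S = 75843 (S = 3*159**2 = 3*25281 = 75843)
L = -19/143 ≈ -0.13287
n(A, G) = -8 (n(A, G) = -2*(-47 - 1*(-51)) = -2*(-47 + 51) = -2*4 = -8)
sqrt(S + n(174, L)) = sqrt(75843 - 8) = sqrt(75835)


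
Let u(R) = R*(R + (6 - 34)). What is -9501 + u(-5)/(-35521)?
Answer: -337485186/35521 ≈ -9501.0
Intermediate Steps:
u(R) = R*(-28 + R) (u(R) = R*(R - 28) = R*(-28 + R))
-9501 + u(-5)/(-35521) = -9501 - 5*(-28 - 5)/(-35521) = -9501 - 5*(-33)*(-1/35521) = -9501 + 165*(-1/35521) = -9501 - 165/35521 = -337485186/35521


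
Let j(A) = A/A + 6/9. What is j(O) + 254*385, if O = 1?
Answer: 293375/3 ≈ 97792.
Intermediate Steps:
j(A) = 5/3 (j(A) = 1 + 6*(⅑) = 1 + ⅔ = 5/3)
j(O) + 254*385 = 5/3 + 254*385 = 5/3 + 97790 = 293375/3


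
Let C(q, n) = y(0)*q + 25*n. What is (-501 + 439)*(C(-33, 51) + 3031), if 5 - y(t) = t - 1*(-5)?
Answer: -266972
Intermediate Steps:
y(t) = -t (y(t) = 5 - (t - 1*(-5)) = 5 - (t + 5) = 5 - (5 + t) = 5 + (-5 - t) = -t)
C(q, n) = 25*n (C(q, n) = (-1*0)*q + 25*n = 0*q + 25*n = 0 + 25*n = 25*n)
(-501 + 439)*(C(-33, 51) + 3031) = (-501 + 439)*(25*51 + 3031) = -62*(1275 + 3031) = -62*4306 = -266972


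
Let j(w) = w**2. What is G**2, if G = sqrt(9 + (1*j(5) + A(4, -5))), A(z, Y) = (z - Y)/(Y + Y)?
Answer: 331/10 ≈ 33.100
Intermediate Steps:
A(z, Y) = (z - Y)/(2*Y) (A(z, Y) = (z - Y)/((2*Y)) = (z - Y)*(1/(2*Y)) = (z - Y)/(2*Y))
G = sqrt(3310)/10 (G = sqrt(9 + (1*5**2 + (1/2)*(4 - 1*(-5))/(-5))) = sqrt(9 + (1*25 + (1/2)*(-1/5)*(4 + 5))) = sqrt(9 + (25 + (1/2)*(-1/5)*9)) = sqrt(9 + (25 - 9/10)) = sqrt(9 + 241/10) = sqrt(331/10) = sqrt(3310)/10 ≈ 5.7533)
G**2 = (sqrt(3310)/10)**2 = 331/10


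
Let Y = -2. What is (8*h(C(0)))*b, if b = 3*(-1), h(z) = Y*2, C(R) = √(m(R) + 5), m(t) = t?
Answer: 96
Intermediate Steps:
C(R) = √(5 + R) (C(R) = √(R + 5) = √(5 + R))
h(z) = -4 (h(z) = -2*2 = -4)
b = -3
(8*h(C(0)))*b = (8*(-4))*(-3) = -32*(-3) = 96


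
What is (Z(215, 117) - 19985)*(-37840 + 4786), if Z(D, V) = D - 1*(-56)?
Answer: 651626556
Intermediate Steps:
Z(D, V) = 56 + D (Z(D, V) = D + 56 = 56 + D)
(Z(215, 117) - 19985)*(-37840 + 4786) = ((56 + 215) - 19985)*(-37840 + 4786) = (271 - 19985)*(-33054) = -19714*(-33054) = 651626556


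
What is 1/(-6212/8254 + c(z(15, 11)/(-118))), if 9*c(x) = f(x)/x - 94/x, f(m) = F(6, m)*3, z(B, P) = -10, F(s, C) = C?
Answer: -185715/22966207 ≈ -0.0080864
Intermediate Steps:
f(m) = 3*m (f(m) = m*3 = 3*m)
c(x) = 1/3 - 94/(9*x) (c(x) = ((3*x)/x - 94/x)/9 = (3 - 94/x)/9 = 1/3 - 94/(9*x))
1/(-6212/8254 + c(z(15, 11)/(-118))) = 1/(-6212/8254 + (-94 + 3*(-10/(-118)))/(9*((-10/(-118))))) = 1/(-6212*1/8254 + (-94 + 3*(-10*(-1/118)))/(9*((-10*(-1/118))))) = 1/(-3106/4127 + (-94 + 3*(5/59))/(9*(5/59))) = 1/(-3106/4127 + (1/9)*(59/5)*(-94 + 15/59)) = 1/(-3106/4127 + (1/9)*(59/5)*(-5531/59)) = 1/(-3106/4127 - 5531/45) = 1/(-22966207/185715) = -185715/22966207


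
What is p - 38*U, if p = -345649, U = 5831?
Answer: -567227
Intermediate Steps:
p - 38*U = -345649 - 38*5831 = -345649 - 221578 = -567227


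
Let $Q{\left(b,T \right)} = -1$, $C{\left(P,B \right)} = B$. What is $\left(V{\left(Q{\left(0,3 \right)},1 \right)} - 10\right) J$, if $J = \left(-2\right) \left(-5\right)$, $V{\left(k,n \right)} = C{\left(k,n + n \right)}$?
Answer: $-80$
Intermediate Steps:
$V{\left(k,n \right)} = 2 n$ ($V{\left(k,n \right)} = n + n = 2 n$)
$J = 10$
$\left(V{\left(Q{\left(0,3 \right)},1 \right)} - 10\right) J = \left(2 \cdot 1 - 10\right) 10 = \left(2 - 10\right) 10 = \left(-8\right) 10 = -80$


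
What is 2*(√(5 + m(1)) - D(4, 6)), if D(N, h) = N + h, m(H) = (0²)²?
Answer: -20 + 2*√5 ≈ -15.528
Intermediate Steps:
m(H) = 0 (m(H) = 0² = 0)
2*(√(5 + m(1)) - D(4, 6)) = 2*(√(5 + 0) - (4 + 6)) = 2*(√5 - 1*10) = 2*(√5 - 10) = 2*(-10 + √5) = -20 + 2*√5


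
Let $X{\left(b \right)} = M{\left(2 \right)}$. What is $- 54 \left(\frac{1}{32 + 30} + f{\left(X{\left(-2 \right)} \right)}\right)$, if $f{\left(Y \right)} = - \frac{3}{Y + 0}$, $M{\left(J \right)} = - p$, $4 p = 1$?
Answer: $- \frac{20115}{31} \approx -648.87$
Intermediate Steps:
$p = \frac{1}{4}$ ($p = \frac{1}{4} \cdot 1 = \frac{1}{4} \approx 0.25$)
$M{\left(J \right)} = - \frac{1}{4}$ ($M{\left(J \right)} = \left(-1\right) \frac{1}{4} = - \frac{1}{4}$)
$X{\left(b \right)} = - \frac{1}{4}$
$f{\left(Y \right)} = - \frac{3}{Y}$
$- 54 \left(\frac{1}{32 + 30} + f{\left(X{\left(-2 \right)} \right)}\right) = - 54 \left(\frac{1}{32 + 30} - \frac{3}{- \frac{1}{4}}\right) = - 54 \left(\frac{1}{62} - -12\right) = - 54 \left(\frac{1}{62} + 12\right) = \left(-54\right) \frac{745}{62} = - \frac{20115}{31}$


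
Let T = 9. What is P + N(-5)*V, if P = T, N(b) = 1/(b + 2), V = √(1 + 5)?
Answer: 9 - √6/3 ≈ 8.1835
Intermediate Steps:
V = √6 ≈ 2.4495
N(b) = 1/(2 + b)
P = 9
P + N(-5)*V = 9 + √6/(2 - 5) = 9 + √6/(-3) = 9 - √6/3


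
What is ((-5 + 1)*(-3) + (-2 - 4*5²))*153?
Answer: -13770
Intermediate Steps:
((-5 + 1)*(-3) + (-2 - 4*5²))*153 = (-4*(-3) + (-2 - 4*25))*153 = (12 + (-2 - 100))*153 = (12 - 102)*153 = -90*153 = -13770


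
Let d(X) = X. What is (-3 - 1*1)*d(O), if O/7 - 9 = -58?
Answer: 1372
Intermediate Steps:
O = -343 (O = 63 + 7*(-58) = 63 - 406 = -343)
(-3 - 1*1)*d(O) = (-3 - 1*1)*(-343) = (-3 - 1)*(-343) = -4*(-343) = 1372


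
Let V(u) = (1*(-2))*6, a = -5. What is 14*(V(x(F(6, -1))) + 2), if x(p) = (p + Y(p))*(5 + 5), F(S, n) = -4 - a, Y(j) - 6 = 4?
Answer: -140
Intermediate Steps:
Y(j) = 10 (Y(j) = 6 + 4 = 10)
F(S, n) = 1 (F(S, n) = -4 - 1*(-5) = -4 + 5 = 1)
x(p) = 100 + 10*p (x(p) = (p + 10)*(5 + 5) = (10 + p)*10 = 100 + 10*p)
V(u) = -12 (V(u) = -2*6 = -12)
14*(V(x(F(6, -1))) + 2) = 14*(-12 + 2) = 14*(-10) = -140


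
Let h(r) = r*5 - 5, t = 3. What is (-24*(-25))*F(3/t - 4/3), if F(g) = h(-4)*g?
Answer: 5000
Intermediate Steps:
h(r) = -5 + 5*r (h(r) = 5*r - 5 = -5 + 5*r)
F(g) = -25*g (F(g) = (-5 + 5*(-4))*g = (-5 - 20)*g = -25*g)
(-24*(-25))*F(3/t - 4/3) = (-24*(-25))*(-25*(3/3 - 4/3)) = 600*(-25*(3*(⅓) - 4*⅓)) = 600*(-25*(1 - 4/3)) = 600*(-25*(-⅓)) = 600*(25/3) = 5000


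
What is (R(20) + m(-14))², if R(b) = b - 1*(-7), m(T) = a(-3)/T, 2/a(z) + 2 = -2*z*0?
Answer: 143641/196 ≈ 732.86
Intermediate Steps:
a(z) = -1 (a(z) = 2/(-2 - 2*z*0) = 2/(-2 + 0) = 2/(-2) = 2*(-½) = -1)
m(T) = -1/T
R(b) = 7 + b (R(b) = b + 7 = 7 + b)
(R(20) + m(-14))² = ((7 + 20) - 1/(-14))² = (27 - 1*(-1/14))² = (27 + 1/14)² = (379/14)² = 143641/196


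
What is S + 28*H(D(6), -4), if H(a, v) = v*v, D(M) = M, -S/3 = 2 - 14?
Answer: 484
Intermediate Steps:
S = 36 (S = -3*(2 - 14) = -3*(-12) = 36)
H(a, v) = v²
S + 28*H(D(6), -4) = 36 + 28*(-4)² = 36 + 28*16 = 36 + 448 = 484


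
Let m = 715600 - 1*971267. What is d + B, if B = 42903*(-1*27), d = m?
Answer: -1414048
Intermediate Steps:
m = -255667 (m = 715600 - 971267 = -255667)
d = -255667
B = -1158381 (B = 42903*(-27) = -1158381)
d + B = -255667 - 1158381 = -1414048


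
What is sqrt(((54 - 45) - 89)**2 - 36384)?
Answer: 4*I*sqrt(1874) ≈ 173.16*I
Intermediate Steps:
sqrt(((54 - 45) - 89)**2 - 36384) = sqrt((9 - 89)**2 - 36384) = sqrt((-80)**2 - 36384) = sqrt(6400 - 36384) = sqrt(-29984) = 4*I*sqrt(1874)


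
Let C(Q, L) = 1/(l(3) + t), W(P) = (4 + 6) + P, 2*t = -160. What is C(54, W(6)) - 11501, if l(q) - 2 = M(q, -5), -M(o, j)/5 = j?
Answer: -609554/53 ≈ -11501.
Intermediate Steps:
M(o, j) = -5*j
t = -80 (t = (1/2)*(-160) = -80)
l(q) = 27 (l(q) = 2 - 5*(-5) = 2 + 25 = 27)
W(P) = 10 + P
C(Q, L) = -1/53 (C(Q, L) = 1/(27 - 80) = 1/(-53) = -1/53)
C(54, W(6)) - 11501 = -1/53 - 11501 = -609554/53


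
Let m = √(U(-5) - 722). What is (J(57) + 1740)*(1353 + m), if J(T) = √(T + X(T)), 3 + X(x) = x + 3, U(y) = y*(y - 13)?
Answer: (1353 + 2*I*√158)*(1740 + √114) ≈ 2.3687e+6 + 44011.0*I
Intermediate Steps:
U(y) = y*(-13 + y)
X(x) = x (X(x) = -3 + (x + 3) = -3 + (3 + x) = x)
m = 2*I*√158 (m = √(-5*(-13 - 5) - 722) = √(-5*(-18) - 722) = √(90 - 722) = √(-632) = 2*I*√158 ≈ 25.14*I)
J(T) = √2*√T (J(T) = √(T + T) = √(2*T) = √2*√T)
(J(57) + 1740)*(1353 + m) = (√2*√57 + 1740)*(1353 + 2*I*√158) = (√114 + 1740)*(1353 + 2*I*√158) = (1740 + √114)*(1353 + 2*I*√158) = (1353 + 2*I*√158)*(1740 + √114)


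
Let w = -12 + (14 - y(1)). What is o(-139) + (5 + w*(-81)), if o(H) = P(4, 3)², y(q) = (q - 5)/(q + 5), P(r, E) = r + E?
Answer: -162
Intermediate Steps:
P(r, E) = E + r
y(q) = (-5 + q)/(5 + q)
o(H) = 49 (o(H) = (3 + 4)² = 7² = 49)
w = 8/3 (w = -12 + (14 - (-5 + 1)/(5 + 1)) = -12 + (14 - (-4)/6) = -12 + (14 - 1*(-⅔)) = -12 + (14 + ⅔) = -12 + 44/3 = 8/3 ≈ 2.6667)
o(-139) + (5 + w*(-81)) = 49 + (5 + (8/3)*(-81)) = 49 + (5 - 216) = 49 - 211 = -162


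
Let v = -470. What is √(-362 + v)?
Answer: 8*I*√13 ≈ 28.844*I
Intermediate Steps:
√(-362 + v) = √(-362 - 470) = √(-832) = 8*I*√13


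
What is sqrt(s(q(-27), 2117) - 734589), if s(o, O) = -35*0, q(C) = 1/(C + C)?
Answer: 9*I*sqrt(9069) ≈ 857.08*I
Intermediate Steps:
q(C) = 1/(2*C)
s(o, O) = 0
sqrt(s(q(-27), 2117) - 734589) = sqrt(0 - 734589) = sqrt(-734589) = 9*I*sqrt(9069)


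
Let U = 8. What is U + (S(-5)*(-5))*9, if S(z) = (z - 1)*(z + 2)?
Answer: -802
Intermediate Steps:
S(z) = (-1 + z)*(2 + z)
U + (S(-5)*(-5))*9 = 8 + ((-2 - 5 + (-5)²)*(-5))*9 = 8 + ((-2 - 5 + 25)*(-5))*9 = 8 + (18*(-5))*9 = 8 - 90*9 = 8 - 810 = -802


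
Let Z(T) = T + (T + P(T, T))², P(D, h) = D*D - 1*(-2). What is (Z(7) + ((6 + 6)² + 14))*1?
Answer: 3529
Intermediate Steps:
P(D, h) = 2 + D² (P(D, h) = D² + 2 = 2 + D²)
Z(T) = T + (2 + T + T²)² (Z(T) = T + (T + (2 + T²))² = T + (2 + T + T²)²)
(Z(7) + ((6 + 6)² + 14))*1 = ((7 + (2 + 7 + 7²)²) + ((6 + 6)² + 14))*1 = ((7 + (2 + 7 + 49)²) + (12² + 14))*1 = ((7 + 58²) + (144 + 14))*1 = ((7 + 3364) + 158)*1 = (3371 + 158)*1 = 3529*1 = 3529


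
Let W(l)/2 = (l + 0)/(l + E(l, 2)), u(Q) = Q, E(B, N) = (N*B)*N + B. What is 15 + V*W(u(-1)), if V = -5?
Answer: 40/3 ≈ 13.333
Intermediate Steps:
E(B, N) = B + B*N**2 (E(B, N) = (B*N)*N + B = B*N**2 + B = B + B*N**2)
W(l) = 1/3 (W(l) = 2*((l + 0)/(l + l*(1 + 2**2))) = 2*(l/(l + l*(1 + 4))) = 2*(l/(l + l*5)) = 2*(l/(l + 5*l)) = 2*(l/((6*l))) = 2*(l*(1/(6*l))) = 2*(1/6) = 1/3)
15 + V*W(u(-1)) = 15 - 5*1/3 = 15 - 5/3 = 40/3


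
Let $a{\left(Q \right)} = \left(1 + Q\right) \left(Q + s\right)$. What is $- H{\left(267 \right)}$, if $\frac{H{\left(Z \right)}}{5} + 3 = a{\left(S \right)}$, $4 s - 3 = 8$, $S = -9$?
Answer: $-235$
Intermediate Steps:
$s = \frac{11}{4}$ ($s = \frac{3}{4} + \frac{1}{4} \cdot 8 = \frac{3}{4} + 2 = \frac{11}{4} \approx 2.75$)
$a{\left(Q \right)} = \left(1 + Q\right) \left(\frac{11}{4} + Q\right)$ ($a{\left(Q \right)} = \left(1 + Q\right) \left(Q + \frac{11}{4}\right) = \left(1 + Q\right) \left(\frac{11}{4} + Q\right)$)
$H{\left(Z \right)} = 235$ ($H{\left(Z \right)} = -15 + 5 \left(\frac{11}{4} + \left(-9\right)^{2} + \frac{15}{4} \left(-9\right)\right) = -15 + 5 \left(\frac{11}{4} + 81 - \frac{135}{4}\right) = -15 + 5 \cdot 50 = -15 + 250 = 235$)
$- H{\left(267 \right)} = \left(-1\right) 235 = -235$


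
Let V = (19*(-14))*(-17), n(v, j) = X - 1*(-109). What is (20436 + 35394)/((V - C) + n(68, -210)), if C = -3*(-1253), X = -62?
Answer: 1861/27 ≈ 68.926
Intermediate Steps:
n(v, j) = 47 (n(v, j) = -62 - 1*(-109) = -62 + 109 = 47)
C = 3759
V = 4522 (V = -266*(-17) = 4522)
(20436 + 35394)/((V - C) + n(68, -210)) = (20436 + 35394)/((4522 - 1*3759) + 47) = 55830/((4522 - 3759) + 47) = 55830/(763 + 47) = 55830/810 = 55830*(1/810) = 1861/27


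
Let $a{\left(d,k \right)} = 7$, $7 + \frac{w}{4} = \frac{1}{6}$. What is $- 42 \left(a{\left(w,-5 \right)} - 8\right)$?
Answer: $42$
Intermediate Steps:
$w = - \frac{82}{3}$ ($w = -28 + \frac{4}{6} = -28 + 4 \cdot \frac{1}{6} = -28 + \frac{2}{3} = - \frac{82}{3} \approx -27.333$)
$- 42 \left(a{\left(w,-5 \right)} - 8\right) = - 42 \left(7 - 8\right) = \left(-42\right) \left(-1\right) = 42$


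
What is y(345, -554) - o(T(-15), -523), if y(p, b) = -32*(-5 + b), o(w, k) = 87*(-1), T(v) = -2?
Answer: 17975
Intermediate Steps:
o(w, k) = -87
y(p, b) = 160 - 32*b
y(345, -554) - o(T(-15), -523) = (160 - 32*(-554)) - 1*(-87) = (160 + 17728) + 87 = 17888 + 87 = 17975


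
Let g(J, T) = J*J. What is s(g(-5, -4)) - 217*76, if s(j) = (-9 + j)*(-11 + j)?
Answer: -16268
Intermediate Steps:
g(J, T) = J²
s(j) = (-11 + j)*(-9 + j)
s(g(-5, -4)) - 217*76 = (99 + ((-5)²)² - 20*(-5)²) - 217*76 = (99 + 25² - 20*25) - 16492 = (99 + 625 - 500) - 16492 = 224 - 16492 = -16268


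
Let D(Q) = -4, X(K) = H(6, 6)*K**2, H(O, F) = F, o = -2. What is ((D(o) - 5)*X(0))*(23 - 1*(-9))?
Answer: 0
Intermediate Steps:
X(K) = 6*K**2
((D(o) - 5)*X(0))*(23 - 1*(-9)) = ((-4 - 5)*(6*0**2))*(23 - 1*(-9)) = (-54*0)*(23 + 9) = -9*0*32 = 0*32 = 0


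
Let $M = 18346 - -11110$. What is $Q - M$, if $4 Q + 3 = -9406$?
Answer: $- \frac{127233}{4} \approx -31808.0$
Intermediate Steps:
$Q = - \frac{9409}{4}$ ($Q = - \frac{3}{4} + \frac{1}{4} \left(-9406\right) = - \frac{3}{4} - \frac{4703}{2} = - \frac{9409}{4} \approx -2352.3$)
$M = 29456$ ($M = 18346 + 11110 = 29456$)
$Q - M = - \frac{9409}{4} - 29456 = - \frac{127233}{4}$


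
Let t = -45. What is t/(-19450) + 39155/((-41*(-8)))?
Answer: 1857511/15560 ≈ 119.38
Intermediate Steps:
t/(-19450) + 39155/((-41*(-8))) = -45/(-19450) + 39155/((-41*(-8))) = -45*(-1/19450) + 39155/328 = 9/3890 + 39155*(1/328) = 9/3890 + 955/8 = 1857511/15560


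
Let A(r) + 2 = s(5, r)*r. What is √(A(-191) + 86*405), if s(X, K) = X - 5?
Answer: 2*√8707 ≈ 186.62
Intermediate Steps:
s(X, K) = -5 + X
A(r) = -2 (A(r) = -2 + (-5 + 5)*r = -2 + 0*r = -2 + 0 = -2)
√(A(-191) + 86*405) = √(-2 + 86*405) = √(-2 + 34830) = √34828 = 2*√8707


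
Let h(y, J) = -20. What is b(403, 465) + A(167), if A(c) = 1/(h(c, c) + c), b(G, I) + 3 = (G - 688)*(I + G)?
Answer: -36365300/147 ≈ -2.4738e+5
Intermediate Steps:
b(G, I) = -3 + (-688 + G)*(G + I) (b(G, I) = -3 + (G - 688)*(I + G) = -3 + (-688 + G)*(G + I))
A(c) = 1/(-20 + c)
b(403, 465) + A(167) = (-3 + 403² - 688*403 - 688*465 + 403*465) + 1/(-20 + 167) = (-3 + 162409 - 277264 - 319920 + 187395) + 1/147 = -247383 + 1/147 = -36365300/147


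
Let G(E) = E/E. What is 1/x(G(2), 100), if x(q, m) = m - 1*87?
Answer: 1/13 ≈ 0.076923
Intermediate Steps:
G(E) = 1
x(q, m) = -87 + m (x(q, m) = m - 87 = -87 + m)
1/x(G(2), 100) = 1/(-87 + 100) = 1/13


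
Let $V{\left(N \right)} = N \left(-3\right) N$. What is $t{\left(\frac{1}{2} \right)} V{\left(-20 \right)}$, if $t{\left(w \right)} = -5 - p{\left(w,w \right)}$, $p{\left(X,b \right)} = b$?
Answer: $6600$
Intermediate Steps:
$V{\left(N \right)} = - 3 N^{2}$ ($V{\left(N \right)} = - 3 N N = - 3 N^{2}$)
$t{\left(w \right)} = -5 - w$
$t{\left(\frac{1}{2} \right)} V{\left(-20 \right)} = \left(-5 - \frac{1}{2}\right) \left(- 3 \left(-20\right)^{2}\right) = \left(-5 - \frac{1}{2}\right) \left(\left(-3\right) 400\right) = \left(-5 - \frac{1}{2}\right) \left(-1200\right) = \left(- \frac{11}{2}\right) \left(-1200\right) = 6600$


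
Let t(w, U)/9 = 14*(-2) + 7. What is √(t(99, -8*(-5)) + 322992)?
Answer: 3*√35867 ≈ 568.16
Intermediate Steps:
t(w, U) = -189 (t(w, U) = 9*(14*(-2) + 7) = 9*(-28 + 7) = 9*(-21) = -189)
√(t(99, -8*(-5)) + 322992) = √(-189 + 322992) = √322803 = 3*√35867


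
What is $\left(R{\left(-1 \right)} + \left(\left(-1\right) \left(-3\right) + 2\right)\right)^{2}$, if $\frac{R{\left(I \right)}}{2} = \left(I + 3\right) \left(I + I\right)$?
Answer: $9$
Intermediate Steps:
$R{\left(I \right)} = 4 I \left(3 + I\right)$ ($R{\left(I \right)} = 2 \left(I + 3\right) \left(I + I\right) = 2 \left(3 + I\right) 2 I = 2 \cdot 2 I \left(3 + I\right) = 4 I \left(3 + I\right)$)
$\left(R{\left(-1 \right)} + \left(\left(-1\right) \left(-3\right) + 2\right)\right)^{2} = \left(4 \left(-1\right) \left(3 - 1\right) + \left(\left(-1\right) \left(-3\right) + 2\right)\right)^{2} = \left(4 \left(-1\right) 2 + \left(3 + 2\right)\right)^{2} = \left(-8 + 5\right)^{2} = \left(-3\right)^{2} = 9$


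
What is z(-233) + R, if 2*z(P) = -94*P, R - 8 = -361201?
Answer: -350242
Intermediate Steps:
R = -361193 (R = 8 - 361201 = -361193)
z(P) = -47*P (z(P) = (-94*P)/2 = -47*P)
z(-233) + R = -47*(-233) - 361193 = 10951 - 361193 = -350242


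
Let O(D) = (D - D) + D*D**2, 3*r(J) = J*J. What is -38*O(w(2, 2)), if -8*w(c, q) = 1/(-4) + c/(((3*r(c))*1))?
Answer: 19/16384 ≈ 0.0011597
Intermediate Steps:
r(J) = J**2/3 (r(J) = (J*J)/3 = J**2/3)
w(c, q) = 1/32 - 1/(8*c) (w(c, q) = -(1/(-4) + c/(((3*(c**2/3))*1)))/8 = -(1*(-1/4) + c/((c**2*1)))/8 = -(-1/4 + c/(c**2))/8 = -(-1/4 + c/c**2)/8 = -(-1/4 + 1/c)/8 = 1/32 - 1/(8*c))
O(D) = D**3 (O(D) = 0 + D**3 = D**3)
-38*O(w(2, 2)) = -38*(-4 + 2)**3/262144 = -38*((1/32)*(1/2)*(-2))**3 = -38*(-1/32)**3 = -38*(-1/32768) = 19/16384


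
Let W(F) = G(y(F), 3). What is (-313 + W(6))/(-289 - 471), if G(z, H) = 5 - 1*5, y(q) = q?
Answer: 313/760 ≈ 0.41184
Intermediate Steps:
G(z, H) = 0 (G(z, H) = 5 - 5 = 0)
W(F) = 0
(-313 + W(6))/(-289 - 471) = (-313 + 0)/(-289 - 471) = -313/(-760) = -313*(-1/760) = 313/760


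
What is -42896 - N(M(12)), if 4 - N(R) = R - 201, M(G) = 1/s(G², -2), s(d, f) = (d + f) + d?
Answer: -12326885/286 ≈ -43101.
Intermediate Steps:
s(d, f) = f + 2*d
M(G) = 1/(-2 + 2*G²)
N(R) = 205 - R (N(R) = 4 - (R - 201) = 4 - (-201 + R) = 4 + (201 - R) = 205 - R)
-42896 - N(M(12)) = -42896 - (205 - 1/(2*(-1 + 12²))) = -42896 - (205 - 1/(2*(-1 + 144))) = -42896 - (205 - 1/(2*143)) = -42896 - (205 - 1*1/286) = -42896 - (205 - 1/286) = -42896 - 1*58629/286 = -42896 - 58629/286 = -12326885/286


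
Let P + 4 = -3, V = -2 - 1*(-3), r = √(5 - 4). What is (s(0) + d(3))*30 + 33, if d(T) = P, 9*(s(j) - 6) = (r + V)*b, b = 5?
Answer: 109/3 ≈ 36.333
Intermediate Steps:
r = 1 (r = √1 = 1)
V = 1 (V = -2 + 3 = 1)
P = -7 (P = -4 - 3 = -7)
s(j) = 64/9 (s(j) = 6 + ((1 + 1)*5)/9 = 6 + (2*5)/9 = 6 + (⅑)*10 = 6 + 10/9 = 64/9)
d(T) = -7
(s(0) + d(3))*30 + 33 = (64/9 - 7)*30 + 33 = (⅑)*30 + 33 = 10/3 + 33 = 109/3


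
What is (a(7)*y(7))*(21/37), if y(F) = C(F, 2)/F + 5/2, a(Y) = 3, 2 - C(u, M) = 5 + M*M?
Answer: 189/74 ≈ 2.5541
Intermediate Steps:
C(u, M) = -3 - M² (C(u, M) = 2 - (5 + M*M) = 2 - (5 + M²) = 2 + (-5 - M²) = -3 - M²)
y(F) = 5/2 - 7/F (y(F) = (-3 - 1*2²)/F + 5/2 = (-3 - 1*4)/F + 5*(½) = (-3 - 4)/F + 5/2 = -7/F + 5/2 = 5/2 - 7/F)
(a(7)*y(7))*(21/37) = (3*(5/2 - 7/7))*(21/37) = (3*(5/2 - 7*⅐))*(21*(1/37)) = (3*(5/2 - 1))*(21/37) = (3*(3/2))*(21/37) = (9/2)*(21/37) = 189/74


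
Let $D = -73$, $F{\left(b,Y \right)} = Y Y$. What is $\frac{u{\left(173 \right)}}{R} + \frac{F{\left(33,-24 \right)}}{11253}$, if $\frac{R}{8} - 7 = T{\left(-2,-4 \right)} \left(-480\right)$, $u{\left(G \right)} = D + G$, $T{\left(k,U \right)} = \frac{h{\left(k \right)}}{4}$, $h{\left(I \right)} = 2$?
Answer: $- \frac{4303}{1747966} \approx -0.0024617$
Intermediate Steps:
$F{\left(b,Y \right)} = Y^{2}$
$T{\left(k,U \right)} = \frac{1}{2}$ ($T{\left(k,U \right)} = \frac{2}{4} = 2 \cdot \frac{1}{4} = \frac{1}{2}$)
$u{\left(G \right)} = -73 + G$
$R = -1864$ ($R = 56 + 8 \cdot \frac{1}{2} \left(-480\right) = 56 + 8 \left(-240\right) = 56 - 1920 = -1864$)
$\frac{u{\left(173 \right)}}{R} + \frac{F{\left(33,-24 \right)}}{11253} = \frac{-73 + 173}{-1864} + \frac{\left(-24\right)^{2}}{11253} = 100 \left(- \frac{1}{1864}\right) + 576 \cdot \frac{1}{11253} = - \frac{25}{466} + \frac{192}{3751} = - \frac{4303}{1747966}$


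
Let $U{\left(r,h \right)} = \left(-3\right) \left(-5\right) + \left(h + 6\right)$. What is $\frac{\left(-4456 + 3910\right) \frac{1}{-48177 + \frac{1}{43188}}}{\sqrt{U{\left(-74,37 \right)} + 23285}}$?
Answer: $\frac{1122888 \sqrt{23343}}{2312811406825} \approx 7.4178 \cdot 10^{-5}$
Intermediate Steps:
$U{\left(r,h \right)} = 21 + h$ ($U{\left(r,h \right)} = 15 + \left(6 + h\right) = 21 + h$)
$\frac{\left(-4456 + 3910\right) \frac{1}{-48177 + \frac{1}{43188}}}{\sqrt{U{\left(-74,37 \right)} + 23285}} = \frac{\left(-4456 + 3910\right) \frac{1}{-48177 + \frac{1}{43188}}}{\sqrt{\left(21 + 37\right) + 23285}} = \frac{\left(-546\right) \frac{1}{-48177 + \frac{1}{43188}}}{\sqrt{58 + 23285}} = \frac{\left(-546\right) \frac{1}{- \frac{2080668275}{43188}}}{\sqrt{23343}} = \left(-546\right) \left(- \frac{43188}{2080668275}\right) \frac{\sqrt{23343}}{23343} = \frac{3368664 \frac{\sqrt{23343}}{23343}}{297238325} = \frac{1122888 \sqrt{23343}}{2312811406825}$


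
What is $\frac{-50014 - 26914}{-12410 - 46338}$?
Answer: $\frac{19232}{14687} \approx 1.3095$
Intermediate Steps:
$\frac{-50014 - 26914}{-12410 - 46338} = - \frac{76928}{-58748} = \left(-76928\right) \left(- \frac{1}{58748}\right) = \frac{19232}{14687}$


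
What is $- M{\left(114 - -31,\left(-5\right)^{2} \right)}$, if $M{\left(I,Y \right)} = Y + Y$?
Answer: $-50$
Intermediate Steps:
$M{\left(I,Y \right)} = 2 Y$
$- M{\left(114 - -31,\left(-5\right)^{2} \right)} = - 2 \left(-5\right)^{2} = - 2 \cdot 25 = \left(-1\right) 50 = -50$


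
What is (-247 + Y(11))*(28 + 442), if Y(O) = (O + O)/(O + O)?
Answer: -115620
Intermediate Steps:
Y(O) = 1 (Y(O) = (2*O)/((2*O)) = (2*O)*(1/(2*O)) = 1)
(-247 + Y(11))*(28 + 442) = (-247 + 1)*(28 + 442) = -246*470 = -115620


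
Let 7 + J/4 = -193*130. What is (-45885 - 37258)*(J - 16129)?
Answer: 9687572931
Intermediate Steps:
J = -100388 (J = -28 + 4*(-193*130) = -28 + 4*(-25090) = -28 - 100360 = -100388)
(-45885 - 37258)*(J - 16129) = (-45885 - 37258)*(-100388 - 16129) = -83143*(-116517) = 9687572931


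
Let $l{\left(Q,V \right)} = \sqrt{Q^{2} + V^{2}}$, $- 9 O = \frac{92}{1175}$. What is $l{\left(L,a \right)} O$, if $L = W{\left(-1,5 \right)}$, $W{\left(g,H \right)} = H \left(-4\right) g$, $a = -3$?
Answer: $- \frac{92 \sqrt{409}}{10575} \approx -0.17594$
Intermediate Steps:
$W{\left(g,H \right)} = - 4 H g$
$L = 20$ ($L = \left(-4\right) 5 \left(-1\right) = 20$)
$O = - \frac{92}{10575}$ ($O = - \frac{92 \cdot \frac{1}{1175}}{9} = \left(- \frac{1}{9}\right) \frac{92}{1175} = - \frac{92}{10575} \approx -0.0086998$)
$l{\left(L,a \right)} O = \sqrt{20^{2} + \left(-3\right)^{2}} \left(- \frac{92}{10575}\right) = \sqrt{400 + 9} \left(- \frac{92}{10575}\right) = \sqrt{409} \left(- \frac{92}{10575}\right) = - \frac{92 \sqrt{409}}{10575}$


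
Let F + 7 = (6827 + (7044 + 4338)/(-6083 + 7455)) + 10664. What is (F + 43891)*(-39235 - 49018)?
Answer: -530891481439/98 ≈ -5.4173e+9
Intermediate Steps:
F = 1714245/98 (F = -7 + ((6827 + (7044 + 4338)/(-6083 + 7455)) + 10664) = -7 + ((6827 + 11382/1372) + 10664) = -7 + ((6827 + 11382*(1/1372)) + 10664) = -7 + ((6827 + 813/98) + 10664) = -7 + (669859/98 + 10664) = -7 + 1714931/98 = 1714245/98 ≈ 17492.)
(F + 43891)*(-39235 - 49018) = (1714245/98 + 43891)*(-39235 - 49018) = (6015563/98)*(-88253) = -530891481439/98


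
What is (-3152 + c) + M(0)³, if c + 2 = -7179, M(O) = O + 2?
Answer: -10325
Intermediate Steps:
M(O) = 2 + O
c = -7181 (c = -2 - 7179 = -7181)
(-3152 + c) + M(0)³ = (-3152 - 7181) + (2 + 0)³ = -10333 + 2³ = -10333 + 8 = -10325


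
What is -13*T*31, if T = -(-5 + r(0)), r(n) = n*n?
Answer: -2015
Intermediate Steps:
r(n) = n²
T = 5 (T = -(-5 + 0²) = -(-5 + 0) = -1*(-5) = 5)
-13*T*31 = -13*5*31 = -65*31 = -2015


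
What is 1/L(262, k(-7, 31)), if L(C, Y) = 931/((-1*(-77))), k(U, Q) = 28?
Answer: 11/133 ≈ 0.082707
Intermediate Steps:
L(C, Y) = 133/11 (L(C, Y) = 931/77 = 931*(1/77) = 133/11)
1/L(262, k(-7, 31)) = 1/(133/11) = 11/133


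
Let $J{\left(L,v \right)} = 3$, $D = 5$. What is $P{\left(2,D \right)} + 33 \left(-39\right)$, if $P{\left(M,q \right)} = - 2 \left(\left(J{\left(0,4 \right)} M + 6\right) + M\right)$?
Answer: $-1315$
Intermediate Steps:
$P{\left(M,q \right)} = -12 - 8 M$ ($P{\left(M,q \right)} = - 2 \left(\left(3 M + 6\right) + M\right) = - 2 \left(\left(6 + 3 M\right) + M\right) = - 2 \left(6 + 4 M\right) = -12 - 8 M$)
$P{\left(2,D \right)} + 33 \left(-39\right) = \left(-12 - 16\right) + 33 \left(-39\right) = \left(-12 - 16\right) - 1287 = -28 - 1287 = -1315$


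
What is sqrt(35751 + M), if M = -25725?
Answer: 3*sqrt(1114) ≈ 100.13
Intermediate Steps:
sqrt(35751 + M) = sqrt(35751 - 25725) = sqrt(10026) = 3*sqrt(1114)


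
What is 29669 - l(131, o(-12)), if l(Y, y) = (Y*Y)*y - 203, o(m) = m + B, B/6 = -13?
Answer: 1574362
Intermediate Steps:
B = -78 (B = 6*(-13) = -78)
o(m) = -78 + m (o(m) = m - 78 = -78 + m)
l(Y, y) = -203 + y*Y² (l(Y, y) = Y²*y - 203 = y*Y² - 203 = -203 + y*Y²)
29669 - l(131, o(-12)) = 29669 - (-203 + (-78 - 12)*131²) = 29669 - (-203 - 90*17161) = 29669 - (-203 - 1544490) = 29669 - 1*(-1544693) = 29669 + 1544693 = 1574362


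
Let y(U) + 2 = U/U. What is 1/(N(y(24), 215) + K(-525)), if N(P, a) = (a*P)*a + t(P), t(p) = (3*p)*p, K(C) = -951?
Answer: -1/47173 ≈ -2.1199e-5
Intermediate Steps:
t(p) = 3*p²
y(U) = -1 (y(U) = -2 + U/U = -2 + 1 = -1)
N(P, a) = 3*P² + P*a² (N(P, a) = (a*P)*a + 3*P² = (P*a)*a + 3*P² = P*a² + 3*P² = 3*P² + P*a²)
1/(N(y(24), 215) + K(-525)) = 1/(-(215² + 3*(-1)) - 951) = 1/(-(46225 - 3) - 951) = 1/(-1*46222 - 951) = 1/(-46222 - 951) = 1/(-47173) = -1/47173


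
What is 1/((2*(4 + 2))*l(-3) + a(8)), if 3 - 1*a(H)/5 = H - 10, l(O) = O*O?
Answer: 1/133 ≈ 0.0075188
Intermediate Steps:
l(O) = O²
a(H) = 65 - 5*H (a(H) = 15 - 5*(H - 10) = 15 - 5*(-10 + H) = 15 + (50 - 5*H) = 65 - 5*H)
1/((2*(4 + 2))*l(-3) + a(8)) = 1/((2*(4 + 2))*(-3)² + (65 - 5*8)) = 1/((2*6)*9 + (65 - 40)) = 1/(12*9 + 25) = 1/(108 + 25) = 1/133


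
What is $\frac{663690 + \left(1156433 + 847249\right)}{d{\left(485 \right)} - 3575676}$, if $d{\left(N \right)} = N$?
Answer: $- \frac{2667372}{3575191} \approx -0.74608$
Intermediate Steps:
$\frac{663690 + \left(1156433 + 847249\right)}{d{\left(485 \right)} - 3575676} = \frac{663690 + \left(1156433 + 847249\right)}{485 - 3575676} = \frac{663690 + 2003682}{-3575191} = 2667372 \left(- \frac{1}{3575191}\right) = - \frac{2667372}{3575191}$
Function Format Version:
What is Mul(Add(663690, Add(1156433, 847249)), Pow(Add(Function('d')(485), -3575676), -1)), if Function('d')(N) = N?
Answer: Rational(-2667372, 3575191) ≈ -0.74608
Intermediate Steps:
Mul(Add(663690, Add(1156433, 847249)), Pow(Add(Function('d')(485), -3575676), -1)) = Mul(Add(663690, Add(1156433, 847249)), Pow(Add(485, -3575676), -1)) = Mul(Add(663690, 2003682), Pow(-3575191, -1)) = Mul(2667372, Rational(-1, 3575191)) = Rational(-2667372, 3575191)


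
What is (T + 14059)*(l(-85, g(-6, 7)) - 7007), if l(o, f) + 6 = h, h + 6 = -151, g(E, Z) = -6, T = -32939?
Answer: 135369600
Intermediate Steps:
h = -157 (h = -6 - 151 = -157)
l(o, f) = -163 (l(o, f) = -6 - 157 = -163)
(T + 14059)*(l(-85, g(-6, 7)) - 7007) = (-32939 + 14059)*(-163 - 7007) = -18880*(-7170) = 135369600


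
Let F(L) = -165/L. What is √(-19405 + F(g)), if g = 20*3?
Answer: I*√77631/2 ≈ 139.31*I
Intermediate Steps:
g = 60
√(-19405 + F(g)) = √(-19405 - 165/60) = √(-19405 - 165*1/60) = √(-19405 - 11/4) = √(-77631/4) = I*√77631/2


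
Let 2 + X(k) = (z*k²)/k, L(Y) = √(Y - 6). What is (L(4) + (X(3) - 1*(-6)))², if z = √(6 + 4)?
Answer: (4 + 3*√10 + I*√2)² ≈ 179.89 + 38.147*I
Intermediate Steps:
L(Y) = √(-6 + Y)
z = √10 ≈ 3.1623
X(k) = -2 + k*√10 (X(k) = -2 + (√10*k²)/k = -2 + k*√10)
(L(4) + (X(3) - 1*(-6)))² = (√(-6 + 4) + ((-2 + 3*√10) - 1*(-6)))² = (√(-2) + ((-2 + 3*√10) + 6))² = (I*√2 + (4 + 3*√10))² = (4 + 3*√10 + I*√2)²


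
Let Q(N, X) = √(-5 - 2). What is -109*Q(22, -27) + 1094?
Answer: 1094 - 109*I*√7 ≈ 1094.0 - 288.39*I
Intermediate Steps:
Q(N, X) = I*√7 (Q(N, X) = √(-7) = I*√7)
-109*Q(22, -27) + 1094 = -109*I*√7 + 1094 = 1094 - 109*I*√7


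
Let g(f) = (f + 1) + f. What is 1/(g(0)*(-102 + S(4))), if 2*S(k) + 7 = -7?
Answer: -1/109 ≈ -0.0091743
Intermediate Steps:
S(k) = -7 (S(k) = -7/2 + (½)*(-7) = -7/2 - 7/2 = -7)
g(f) = 1 + 2*f (g(f) = (1 + f) + f = 1 + 2*f)
1/(g(0)*(-102 + S(4))) = 1/((1 + 2*0)*(-102 - 7)) = 1/((1 + 0)*(-109)) = 1/(1*(-109)) = 1/(-109) = -1/109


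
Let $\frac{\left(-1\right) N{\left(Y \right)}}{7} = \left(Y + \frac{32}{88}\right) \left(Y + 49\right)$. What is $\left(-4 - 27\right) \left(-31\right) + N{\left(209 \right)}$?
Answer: $- \frac{4148647}{11} \approx -3.7715 \cdot 10^{5}$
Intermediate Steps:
$N{\left(Y \right)} = - 7 \left(49 + Y\right) \left(\frac{4}{11} + Y\right)$ ($N{\left(Y \right)} = - 7 \left(Y + \frac{32}{88}\right) \left(Y + 49\right) = - 7 \left(Y + 32 \cdot \frac{1}{88}\right) \left(49 + Y\right) = - 7 \left(Y + \frac{4}{11}\right) \left(49 + Y\right) = - 7 \left(\frac{4}{11} + Y\right) \left(49 + Y\right) = - 7 \left(49 + Y\right) \left(\frac{4}{11} + Y\right)$)
$\left(-4 - 27\right) \left(-31\right) + N{\left(209 \right)} = \left(-4 - 27\right) \left(-31\right) - \left(\frac{795781}{11} + 305767\right) = \left(-31\right) \left(-31\right) - \frac{4159218}{11} = 961 - \frac{4159218}{11} = - \frac{4148647}{11}$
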